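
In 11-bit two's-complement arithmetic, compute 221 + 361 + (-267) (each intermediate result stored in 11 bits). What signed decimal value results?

315

221 + 361 = 582 (01001000110)
582 + (-267) = 315 (00100111011)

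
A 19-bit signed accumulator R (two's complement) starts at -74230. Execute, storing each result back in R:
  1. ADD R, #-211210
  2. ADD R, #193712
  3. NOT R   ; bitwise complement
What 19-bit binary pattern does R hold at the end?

0010110011001001111

Start: R = -74230 = 1101101111000001010.
R = -74230 + (-211210) = -285440; wraps to 238848 = 0111010010100000000
R = 238848 + 193712 = 432560; wraps to -91728 = 1101001100110110000
R = NOT 1101001100110110000 = 0010110011001001111 = 91727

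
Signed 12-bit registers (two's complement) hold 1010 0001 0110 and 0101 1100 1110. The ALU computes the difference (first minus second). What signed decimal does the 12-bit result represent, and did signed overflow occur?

1096; overflow

1010 0001 0110 → 101000010110 = -1514 (signed)
0101 1100 1110 → 010111001110 = 1486 (signed)
Subtract via negate-and-add: invert 010111001110 + 1 = 101000110010 (i.e. -1486).
  101000010110
+ 101000110010
= 010001001000  (discard carry-out 1)
Result 010001001000: MSB = 0 → value 1096.
Both addends (after negating the subtrahend) are negative but the stored result is non-negative: signed overflow. The true value -1514 − 1486 = -3000 lies outside [-2048, 2047].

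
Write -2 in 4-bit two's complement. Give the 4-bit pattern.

1110

|-2| = 2 = 0010 in 4 bits.
Invert the bits: 1101. Add 1: 1110.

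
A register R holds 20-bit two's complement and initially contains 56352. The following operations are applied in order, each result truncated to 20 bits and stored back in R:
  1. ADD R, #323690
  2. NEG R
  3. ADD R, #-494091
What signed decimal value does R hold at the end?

174443

Start: R = 56352 = 00001101110000100000.
R = 56352 + 323690 = 380042 = 01011100110010001010
R = −(380042) = -380042 = 10100011001101110110
R = -380042 + (-494091) = -874133; wraps to 174443 = 00101010100101101011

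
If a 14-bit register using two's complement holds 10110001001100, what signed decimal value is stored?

-5044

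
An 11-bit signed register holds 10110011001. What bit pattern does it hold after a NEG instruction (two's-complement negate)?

01001100111

Invert: 01001100110. Add 1: 01001100111.
Check: 10110011001 = -615, 01001100111 = 615.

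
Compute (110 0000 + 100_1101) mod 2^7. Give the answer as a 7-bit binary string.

0101101

  1100000
+ 1001101
= 0101101  (discard carry-out 1)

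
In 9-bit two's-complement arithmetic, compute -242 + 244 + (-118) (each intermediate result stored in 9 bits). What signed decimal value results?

-242 + 244 = 2 (000000010)
2 + (-118) = -116 (110001100)

-116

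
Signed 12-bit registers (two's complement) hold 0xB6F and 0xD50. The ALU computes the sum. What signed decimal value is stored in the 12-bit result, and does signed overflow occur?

-1857; no overflow

0xB6F = 101101101111 = -1169 (signed)
0xD50 = 110101010000 = -688 (signed)
  101101101111
+ 110101010000
= 100010111111  (discard carry-out 1)
Result 100010111111: MSB = 1 → 2239 − 4096 = -1857.
Both addends are negative and so is the stored result: no signed overflow.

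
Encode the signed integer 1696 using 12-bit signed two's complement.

011010100000

1696 is non-negative, so write it directly in 12 bits: 011010100000.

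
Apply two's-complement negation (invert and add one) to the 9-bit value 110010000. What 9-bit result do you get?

001110000

Invert: 001101111. Add 1: 001110000.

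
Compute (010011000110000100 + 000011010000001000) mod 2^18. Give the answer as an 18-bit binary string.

  010011000110000100
+ 000011010000001000
= 010110010110001100

010110010110001100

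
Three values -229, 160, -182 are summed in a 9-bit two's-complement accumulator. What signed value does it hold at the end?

-229 + 160 = -69 (110111011)
-69 + (-182) = -251 (100000101)

-251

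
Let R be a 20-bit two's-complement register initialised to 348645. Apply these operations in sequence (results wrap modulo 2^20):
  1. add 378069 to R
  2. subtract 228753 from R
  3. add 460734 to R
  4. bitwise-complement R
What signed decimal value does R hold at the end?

89880

Start: R = 348645 = 01010101000111100101.
R = 348645 + 378069 = 726714; wraps to -321862 = 10110001011010111010
R = -321862 − 228753 = -550615; wraps to 497961 = 01111001100100101001
R = 497961 + 460734 = 958695; wraps to -89881 = 11101010000011100111
R = NOT 11101010000011100111 = 00010101111100011000 = 89880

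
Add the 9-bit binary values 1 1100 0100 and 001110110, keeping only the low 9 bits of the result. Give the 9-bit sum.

  111000100
+ 001110110
= 000111010  (discard carry-out 1)

000111010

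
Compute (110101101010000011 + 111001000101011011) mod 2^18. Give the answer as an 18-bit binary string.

101110101111011110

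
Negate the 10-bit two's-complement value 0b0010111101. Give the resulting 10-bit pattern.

Invert: 1101000010. Add 1: 1101000011.
Check: 0010111101 = 189, 1101000011 = -189.

1101000011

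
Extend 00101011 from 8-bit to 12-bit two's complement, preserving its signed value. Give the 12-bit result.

MSB of 00101011 is 0; replicate it into the new high bits.
0000|00101011 → 000000101011 (still 43).

000000101011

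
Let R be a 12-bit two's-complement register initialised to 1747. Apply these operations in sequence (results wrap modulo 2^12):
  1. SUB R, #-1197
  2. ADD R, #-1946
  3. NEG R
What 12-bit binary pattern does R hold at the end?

Start: R = 1747 = 011011010011.
R = 1747 − (-1197) = 2944; wraps to -1152 = 101110000000
R = -1152 + (-1946) = -3098; wraps to 998 = 001111100110
R = −(998) = -998 = 110000011010

110000011010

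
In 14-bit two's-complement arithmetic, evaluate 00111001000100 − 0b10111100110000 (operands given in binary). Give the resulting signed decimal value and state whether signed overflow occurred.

00111001000100 = 3652 (signed)
0b10111100110000 → 10111100110000 = -4304 (signed)
Subtract via negate-and-add: invert 10111100110000 + 1 = 01000011010000 (i.e. 4304).
  00111001000100
+ 01000011010000
= 01111100010100
Result 01111100010100: MSB = 0 → value 7956.
Both addends (after negating the subtrahend) are non-negative and so is the stored result: no signed overflow.

7956; no overflow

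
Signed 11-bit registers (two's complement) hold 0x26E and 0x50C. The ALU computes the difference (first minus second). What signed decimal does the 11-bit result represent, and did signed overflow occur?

0x26E = 01001101110 = 622 (signed)
0x50C = 10100001100 = -756 (signed)
Subtract via negate-and-add: invert 10100001100 + 1 = 01011110100 (i.e. 756).
  01001101110
+ 01011110100
= 10101100010
Result 10101100010: MSB = 1 → 1378 − 2048 = -670.
Both addends (after negating the subtrahend) are non-negative but the stored result is negative: signed overflow. The true value 622 − (-756) = 1378 lies outside [-1024, 1023].

-670; overflow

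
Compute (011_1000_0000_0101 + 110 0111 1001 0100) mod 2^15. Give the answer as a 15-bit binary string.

  011100000000101
+ 110011110010100
= 001111110011001  (discard carry-out 1)

001111110011001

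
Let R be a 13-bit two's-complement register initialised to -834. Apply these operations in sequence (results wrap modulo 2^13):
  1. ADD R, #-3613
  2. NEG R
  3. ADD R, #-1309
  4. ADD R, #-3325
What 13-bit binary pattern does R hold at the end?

Start: R = -834 = 1110010111110.
R = -834 + (-3613) = -4447; wraps to 3745 = 0111010100001
R = −(3745) = -3745 = 1000101011111
R = -3745 + (-1309) = -5054; wraps to 3138 = 0110001000010
R = 3138 + (-3325) = -187 = 1111101000101

1111101000101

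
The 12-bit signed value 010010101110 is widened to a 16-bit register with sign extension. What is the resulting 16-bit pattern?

0000010010101110

MSB of 010010101110 is 0; replicate it into the new high bits.
0000|010010101110 → 0000010010101110 (still 1198).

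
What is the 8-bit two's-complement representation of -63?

|-63| = 63 = 00111111 in 8 bits.
Invert the bits: 11000000. Add 1: 11000001.
Check: 11000001 reads as 193 − 256 = -63.

11000001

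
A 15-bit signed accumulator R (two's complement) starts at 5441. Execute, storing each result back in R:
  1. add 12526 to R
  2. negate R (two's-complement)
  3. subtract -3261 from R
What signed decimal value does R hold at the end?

-14706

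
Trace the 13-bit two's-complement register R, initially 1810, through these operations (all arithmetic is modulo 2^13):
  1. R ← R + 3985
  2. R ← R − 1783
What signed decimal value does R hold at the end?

Start: R = 1810 = 0011100010010.
R = 1810 + 3985 = 5795; wraps to -2397 = 1011010100011
R = -2397 − 1783 = -4180; wraps to 4012 = 0111110101100

4012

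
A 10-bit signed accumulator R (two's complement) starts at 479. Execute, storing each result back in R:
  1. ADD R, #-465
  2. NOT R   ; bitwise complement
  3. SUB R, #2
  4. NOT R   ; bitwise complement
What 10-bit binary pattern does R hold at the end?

0000010000

Start: R = 479 = 0111011111.
R = 479 + (-465) = 14 = 0000001110
R = NOT 0000001110 = 1111110001 = -15
R = -15 − 2 = -17 = 1111101111
R = NOT 1111101111 = 0000010000 = 16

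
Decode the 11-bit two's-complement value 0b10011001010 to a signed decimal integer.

-822

MSB is 1, so the value is negative.
Invert: 01100110101. Add 1: 01100110110 = 822. So the value is −822.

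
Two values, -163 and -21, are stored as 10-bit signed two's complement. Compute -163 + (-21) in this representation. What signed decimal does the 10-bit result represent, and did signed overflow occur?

-163 → 1101011101
-21 → 1111101011
  1101011101
+ 1111101011
= 1101001000  (discard carry-out 1)
Result 1101001000: MSB = 1 → 840 − 1024 = -184.
Both addends are negative and so is the stored result: no signed overflow.

-184; no overflow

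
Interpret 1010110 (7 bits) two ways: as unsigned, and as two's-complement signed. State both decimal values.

unsigned = 86, signed = -42

Unsigned: 1010110 = 86.
Signed: MSB=1 → 86 − 128 = -42.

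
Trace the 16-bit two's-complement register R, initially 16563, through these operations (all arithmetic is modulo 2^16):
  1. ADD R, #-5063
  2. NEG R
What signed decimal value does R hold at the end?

-11500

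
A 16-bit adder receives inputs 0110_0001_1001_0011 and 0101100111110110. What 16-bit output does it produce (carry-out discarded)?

1011101110001001

  0110000110010011
+ 0101100111110110
= 1011101110001001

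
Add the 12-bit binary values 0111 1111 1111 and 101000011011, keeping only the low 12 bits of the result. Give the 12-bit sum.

001000011010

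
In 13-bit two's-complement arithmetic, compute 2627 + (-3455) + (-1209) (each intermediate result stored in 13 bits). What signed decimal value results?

-2037

2627 + (-3455) = -828 (1110011000100)
-828 + (-1209) = -2037 (1100000001011)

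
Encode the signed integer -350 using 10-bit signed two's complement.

1010100010

|-350| = 350 = 0101011110 in 10 bits.
Invert the bits: 1010100001. Add 1: 1010100010.
Check: 1010100010 reads as 674 − 1024 = -350.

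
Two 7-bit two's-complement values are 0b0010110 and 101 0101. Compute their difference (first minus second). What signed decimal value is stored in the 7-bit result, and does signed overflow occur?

-63; overflow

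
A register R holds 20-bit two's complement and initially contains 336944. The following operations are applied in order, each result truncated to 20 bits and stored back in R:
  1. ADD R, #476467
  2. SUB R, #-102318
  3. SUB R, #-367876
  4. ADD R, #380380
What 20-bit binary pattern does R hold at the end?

10010110001111110001

Start: R = 336944 = 01010010010000110000.
R = 336944 + 476467 = 813411; wraps to -235165 = 11000110100101100011
R = -235165 − (-102318) = -132847 = 11011111100100010001
R = -132847 − (-367876) = 235029 = 00111001011000010101
R = 235029 + 380380 = 615409; wraps to -433167 = 10010110001111110001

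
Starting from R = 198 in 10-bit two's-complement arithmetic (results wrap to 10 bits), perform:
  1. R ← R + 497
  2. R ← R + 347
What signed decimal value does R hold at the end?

18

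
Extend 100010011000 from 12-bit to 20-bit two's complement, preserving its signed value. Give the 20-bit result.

11111111100010011000

MSB of 100010011000 is 1; replicate it into the new high bits.
11111111|100010011000 → 11111111100010011000 (still -1896).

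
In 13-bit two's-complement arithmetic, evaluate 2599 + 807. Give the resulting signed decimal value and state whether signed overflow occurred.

3406; no overflow

2599 → 0101000100111
807 → 0001100100111
  0101000100111
+ 0001100100111
= 0110101001110
Result 0110101001110: MSB = 0 → value 3406.
Both addends are non-negative and so is the stored result: no signed overflow.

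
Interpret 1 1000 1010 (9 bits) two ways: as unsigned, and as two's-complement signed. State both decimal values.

unsigned = 394, signed = -118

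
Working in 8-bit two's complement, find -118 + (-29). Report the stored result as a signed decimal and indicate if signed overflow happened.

109; overflow

-118 → 10001010
-29 → 11100011
  10001010
+ 11100011
= 01101101  (discard carry-out 1)
Result 01101101: MSB = 0 → value 109.
Both addends are negative but the stored result is non-negative: signed overflow. The true value -118 + (-29) = -147 lies outside [-128, 127].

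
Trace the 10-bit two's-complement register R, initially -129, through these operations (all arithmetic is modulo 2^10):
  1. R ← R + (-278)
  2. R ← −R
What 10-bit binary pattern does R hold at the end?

0110010111

Start: R = -129 = 1101111111.
R = -129 + (-278) = -407 = 1001101001
R = −(-407) = 407 = 0110010111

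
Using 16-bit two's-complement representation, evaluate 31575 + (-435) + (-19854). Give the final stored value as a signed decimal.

11286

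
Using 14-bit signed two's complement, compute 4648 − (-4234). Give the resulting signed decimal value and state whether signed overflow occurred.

-7502; overflow

4648 → 01001000101000
-4234 → 10111101110110
Subtract via negate-and-add: invert 10111101110110 + 1 = 01000010001010 (i.e. 4234).
  01001000101000
+ 01000010001010
= 10001010110010
Result 10001010110010: MSB = 1 → 8882 − 16384 = -7502.
Both addends (after negating the subtrahend) are non-negative but the stored result is negative: signed overflow. The true value 4648 − (-4234) = 8882 lies outside [-8192, 8191].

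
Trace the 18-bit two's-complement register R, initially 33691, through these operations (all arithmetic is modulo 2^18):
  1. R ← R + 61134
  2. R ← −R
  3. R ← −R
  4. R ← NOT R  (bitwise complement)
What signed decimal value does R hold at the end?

-94826

Start: R = 33691 = 001000001110011011.
R = 33691 + 61134 = 94825 = 010111001001101001
R = −(94825) = -94825 = 101000110110010111
R = −(-94825) = 94825 = 010111001001101001
R = NOT 010111001001101001 = 101000110110010110 = -94826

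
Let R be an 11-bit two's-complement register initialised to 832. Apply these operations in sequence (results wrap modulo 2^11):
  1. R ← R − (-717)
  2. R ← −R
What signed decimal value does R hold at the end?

Start: R = 832 = 01101000000.
R = 832 − (-717) = 1549; wraps to -499 = 11000001101
R = −(-499) = 499 = 00111110011

499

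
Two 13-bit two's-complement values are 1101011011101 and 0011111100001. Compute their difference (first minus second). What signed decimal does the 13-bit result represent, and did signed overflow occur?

-3332; no overflow

1101011011101 = -1315 (signed)
0011111100001 = 2017 (signed)
Subtract via negate-and-add: invert 0011111100001 + 1 = 1100000011111 (i.e. -2017).
  1101011011101
+ 1100000011111
= 1001011111100  (discard carry-out 1)
Result 1001011111100: MSB = 1 → 4860 − 8192 = -3332.
Both addends (after negating the subtrahend) are negative and so is the stored result: no signed overflow.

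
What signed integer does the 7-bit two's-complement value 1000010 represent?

-62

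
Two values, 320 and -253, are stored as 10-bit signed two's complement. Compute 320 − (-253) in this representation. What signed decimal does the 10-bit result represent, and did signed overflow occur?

-451; overflow

320 → 0101000000
-253 → 1100000011
Subtract via negate-and-add: invert 1100000011 + 1 = 0011111101 (i.e. 253).
  0101000000
+ 0011111101
= 1000111101
Result 1000111101: MSB = 1 → 573 − 1024 = -451.
Both addends (after negating the subtrahend) are non-negative but the stored result is negative: signed overflow. The true value 320 − (-253) = 573 lies outside [-512, 511].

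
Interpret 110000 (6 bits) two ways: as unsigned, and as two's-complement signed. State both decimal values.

Unsigned: 110000 = 48.
Signed: MSB=1 → 48 − 64 = -16.

unsigned = 48, signed = -16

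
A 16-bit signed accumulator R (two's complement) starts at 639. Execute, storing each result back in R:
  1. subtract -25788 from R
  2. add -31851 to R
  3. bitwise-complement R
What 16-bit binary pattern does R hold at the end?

Start: R = 639 = 0000001001111111.
R = 639 − (-25788) = 26427 = 0110011100111011
R = 26427 + (-31851) = -5424 = 1110101011010000
R = NOT 1110101011010000 = 0001010100101111 = 5423

0001010100101111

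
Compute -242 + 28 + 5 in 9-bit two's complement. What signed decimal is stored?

-209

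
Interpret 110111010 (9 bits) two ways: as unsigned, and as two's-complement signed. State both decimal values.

Unsigned: 110111010 = 442.
Signed: MSB=1 → 442 − 512 = -70.

unsigned = 442, signed = -70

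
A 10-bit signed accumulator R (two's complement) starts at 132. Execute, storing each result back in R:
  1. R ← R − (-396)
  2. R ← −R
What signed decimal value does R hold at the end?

Start: R = 132 = 0010000100.
R = 132 − (-396) = 528; wraps to -496 = 1000010000
R = −(-496) = 496 = 0111110000

496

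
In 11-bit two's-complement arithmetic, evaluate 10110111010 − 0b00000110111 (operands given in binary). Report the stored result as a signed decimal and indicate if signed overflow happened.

-637; no overflow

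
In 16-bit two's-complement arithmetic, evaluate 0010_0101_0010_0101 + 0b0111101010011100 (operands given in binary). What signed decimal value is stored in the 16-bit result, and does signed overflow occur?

0010_0101_0010_0101 → 0010010100100101 = 9509 (signed)
0b0111101010011100 → 0111101010011100 = 31388 (signed)
  0010010100100101
+ 0111101010011100
= 1001111111000001
Result 1001111111000001: MSB = 1 → 40897 − 65536 = -24639.
Both addends are non-negative but the stored result is negative: signed overflow. The true value 9509 + 31388 = 40897 lies outside [-32768, 32767].

-24639; overflow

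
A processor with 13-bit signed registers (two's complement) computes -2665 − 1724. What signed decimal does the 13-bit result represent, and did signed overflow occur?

-2665 → 1010110010111
1724 → 0011010111100
Subtract via negate-and-add: invert 0011010111100 + 1 = 1100101000100 (i.e. -1724).
  1010110010111
+ 1100101000100
= 0111011011011  (discard carry-out 1)
Result 0111011011011: MSB = 0 → value 3803.
Both addends (after negating the subtrahend) are negative but the stored result is non-negative: signed overflow. The true value -2665 − 1724 = -4389 lies outside [-4096, 4095].

3803; overflow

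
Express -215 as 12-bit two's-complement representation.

|-215| = 215 = 000011010111 in 12 bits.
Invert the bits: 111100101000. Add 1: 111100101001.

111100101001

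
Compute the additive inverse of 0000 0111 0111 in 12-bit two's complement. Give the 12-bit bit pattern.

111110001001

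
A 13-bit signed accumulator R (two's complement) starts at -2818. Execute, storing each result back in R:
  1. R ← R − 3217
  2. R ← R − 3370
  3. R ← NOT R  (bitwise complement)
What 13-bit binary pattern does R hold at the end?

Start: R = -2818 = 1010011111110.
R = -2818 − 3217 = -6035; wraps to 2157 = 0100001101101
R = 2157 − 3370 = -1213 = 1101101000011
R = NOT 1101101000011 = 0010010111100 = 1212

0010010111100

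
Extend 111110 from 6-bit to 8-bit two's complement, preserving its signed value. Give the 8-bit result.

11111110

MSB of 111110 is 1; replicate it into the new high bits.
11|111110 → 11111110 (still -2).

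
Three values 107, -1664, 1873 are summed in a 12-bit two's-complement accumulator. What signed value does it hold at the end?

107 + (-1664) = -1557 (100111101011)
-1557 + 1873 = 316 (000100111100)

316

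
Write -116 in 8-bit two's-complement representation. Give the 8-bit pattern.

|-116| = 116 = 01110100 in 8 bits.
Invert the bits: 10001011. Add 1: 10001100.

10001100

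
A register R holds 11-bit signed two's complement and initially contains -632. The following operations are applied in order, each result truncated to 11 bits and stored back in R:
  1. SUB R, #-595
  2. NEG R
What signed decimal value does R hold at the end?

37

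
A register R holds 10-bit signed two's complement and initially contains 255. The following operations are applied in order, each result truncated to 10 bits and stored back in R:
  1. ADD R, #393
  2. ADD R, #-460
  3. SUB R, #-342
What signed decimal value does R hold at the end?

-494

Start: R = 255 = 0011111111.
R = 255 + 393 = 648; wraps to -376 = 1010001000
R = -376 + (-460) = -836; wraps to 188 = 0010111100
R = 188 − (-342) = 530; wraps to -494 = 1000010010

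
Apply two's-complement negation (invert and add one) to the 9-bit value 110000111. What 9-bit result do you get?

001111001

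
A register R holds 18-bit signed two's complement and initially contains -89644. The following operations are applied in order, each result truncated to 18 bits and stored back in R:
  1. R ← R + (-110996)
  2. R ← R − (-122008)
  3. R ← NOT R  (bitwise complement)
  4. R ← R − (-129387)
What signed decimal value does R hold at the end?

Start: R = -89644 = 101010000111010100.
R = -89644 + (-110996) = -200640; wraps to 61504 = 001111000001000000
R = 61504 − (-122008) = 183512; wraps to -78632 = 101100110011011000
R = NOT 101100110011011000 = 010011001100100111 = 78631
R = 78631 − (-129387) = 208018; wraps to -54126 = 110010110010010010

-54126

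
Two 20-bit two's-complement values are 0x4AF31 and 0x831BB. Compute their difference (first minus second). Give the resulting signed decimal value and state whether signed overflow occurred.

-230026; overflow

0x4AF31 = 01001010111100110001 = 306993 (signed)
0x831BB = 10000011000110111011 = -511557 (signed)
Subtract via negate-and-add: invert 10000011000110111011 + 1 = 01111100111001000101 (i.e. 511557).
  01001010111100110001
+ 01111100111001000101
= 11000111110101110110
Result 11000111110101110110: MSB = 1 → 818550 − 1048576 = -230026.
Both addends (after negating the subtrahend) are non-negative but the stored result is negative: signed overflow. The true value 306993 − (-511557) = 818550 lies outside [-524288, 524287].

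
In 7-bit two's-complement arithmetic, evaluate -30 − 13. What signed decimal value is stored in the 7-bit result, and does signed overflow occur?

-43; no overflow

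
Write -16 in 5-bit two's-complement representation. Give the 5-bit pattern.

10000

|-16| = 16 = 10000 in 5 bits.
Invert the bits: 01111. Add 1: 10000.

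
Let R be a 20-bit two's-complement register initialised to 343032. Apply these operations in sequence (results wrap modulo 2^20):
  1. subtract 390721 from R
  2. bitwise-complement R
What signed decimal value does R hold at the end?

47688

Start: R = 343032 = 01010011101111111000.
R = 343032 − 390721 = -47689 = 11110100010110110111
R = NOT 11110100010110110111 = 00001011101001001000 = 47688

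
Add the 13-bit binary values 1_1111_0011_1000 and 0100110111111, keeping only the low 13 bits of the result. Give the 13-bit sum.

0100011110111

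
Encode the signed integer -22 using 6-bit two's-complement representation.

101010

|-22| = 22 = 010110 in 6 bits.
Invert the bits: 101001. Add 1: 101010.
Check: 101010 reads as 42 − 64 = -22.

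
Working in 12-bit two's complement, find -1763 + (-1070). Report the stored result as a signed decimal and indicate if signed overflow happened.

1263; overflow

-1763 → 100100011101
-1070 → 101111010010
  100100011101
+ 101111010010
= 010011101111  (discard carry-out 1)
Result 010011101111: MSB = 0 → value 1263.
Both addends are negative but the stored result is non-negative: signed overflow. The true value -1763 + (-1070) = -2833 lies outside [-2048, 2047].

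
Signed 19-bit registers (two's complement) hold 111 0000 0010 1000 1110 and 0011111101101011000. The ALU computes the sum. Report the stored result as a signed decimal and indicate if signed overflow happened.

111 0000 0010 1000 1110 → 1110000001010001110 = -64882 (signed)
0011111101101011000 = 129880 (signed)
  1110000001010001110
+ 0011111101101011000
= 0001111110111100110  (discard carry-out 1)
Result 0001111110111100110: MSB = 0 → value 64998.
Addends have opposite signs, so signed overflow cannot occur.

64998; no overflow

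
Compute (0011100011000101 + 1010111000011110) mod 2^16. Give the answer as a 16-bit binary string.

  0011100011000101
+ 1010111000011110
= 1110011011100011

1110011011100011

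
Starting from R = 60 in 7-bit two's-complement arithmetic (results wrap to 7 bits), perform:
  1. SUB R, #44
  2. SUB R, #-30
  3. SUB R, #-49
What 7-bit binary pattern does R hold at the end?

1011111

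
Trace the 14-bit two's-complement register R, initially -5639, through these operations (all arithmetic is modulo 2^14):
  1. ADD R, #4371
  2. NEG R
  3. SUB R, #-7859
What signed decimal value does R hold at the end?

-7257

Start: R = -5639 = 10100111111001.
R = -5639 + 4371 = -1268 = 11101100001100
R = −(-1268) = 1268 = 00010011110100
R = 1268 − (-7859) = 9127; wraps to -7257 = 10001110100111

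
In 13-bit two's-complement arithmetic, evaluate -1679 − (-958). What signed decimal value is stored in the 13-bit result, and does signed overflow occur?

-721; no overflow

-1679 → 1100101110001
-958 → 1110001000010
Subtract via negate-and-add: invert 1110001000010 + 1 = 0001110111110 (i.e. 958).
  1100101110001
+ 0001110111110
= 1110100101111
Result 1110100101111: MSB = 1 → 7471 − 8192 = -721.
Addends (after negating the subtrahend) have opposite signs, so signed overflow cannot occur.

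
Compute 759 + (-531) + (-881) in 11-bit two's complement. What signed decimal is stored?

759 + (-531) = 228 (00011100100)
228 + (-881) = -653 (10101110011)

-653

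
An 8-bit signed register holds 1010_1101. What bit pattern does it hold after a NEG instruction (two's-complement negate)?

01010011

Invert: 01010010. Add 1: 01010011.
Check: 10101101 = -83, 01010011 = 83.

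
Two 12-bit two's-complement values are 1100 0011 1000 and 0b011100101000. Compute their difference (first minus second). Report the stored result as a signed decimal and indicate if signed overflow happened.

1296; overflow

1100 0011 1000 → 110000111000 = -968 (signed)
0b011100101000 → 011100101000 = 1832 (signed)
Subtract via negate-and-add: invert 011100101000 + 1 = 100011011000 (i.e. -1832).
  110000111000
+ 100011011000
= 010100010000  (discard carry-out 1)
Result 010100010000: MSB = 0 → value 1296.
Both addends (after negating the subtrahend) are negative but the stored result is non-negative: signed overflow. The true value -968 − 1832 = -2800 lies outside [-2048, 2047].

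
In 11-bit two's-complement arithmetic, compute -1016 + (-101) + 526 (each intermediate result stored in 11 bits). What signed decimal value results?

-591

-1016 + (-101) = -1117 → wraps to 931 (01110100011)
931 + 526 = 1457 → wraps to -591 (10110110001)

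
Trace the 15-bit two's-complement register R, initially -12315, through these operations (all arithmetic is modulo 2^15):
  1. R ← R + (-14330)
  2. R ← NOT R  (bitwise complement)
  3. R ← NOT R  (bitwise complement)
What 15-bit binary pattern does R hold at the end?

001011111101011

Start: R = -12315 = 100111111100101.
R = -12315 + (-14330) = -26645; wraps to 6123 = 001011111101011
R = NOT 001011111101011 = 110100000010100 = -6124
R = NOT 110100000010100 = 001011111101011 = 6123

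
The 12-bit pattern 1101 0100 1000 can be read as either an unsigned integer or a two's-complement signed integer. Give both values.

unsigned = 3400, signed = -696

Unsigned: 110101001000 = 3400.
Signed: MSB=1 → 3400 − 4096 = -696.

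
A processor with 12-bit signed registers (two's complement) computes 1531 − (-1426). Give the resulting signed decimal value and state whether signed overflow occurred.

-1139; overflow

1531 → 010111111011
-1426 → 101001101110
Subtract via negate-and-add: invert 101001101110 + 1 = 010110010010 (i.e. 1426).
  010111111011
+ 010110010010
= 101110001101
Result 101110001101: MSB = 1 → 2957 − 4096 = -1139.
Both addends (after negating the subtrahend) are non-negative but the stored result is negative: signed overflow. The true value 1531 − (-1426) = 2957 lies outside [-2048, 2047].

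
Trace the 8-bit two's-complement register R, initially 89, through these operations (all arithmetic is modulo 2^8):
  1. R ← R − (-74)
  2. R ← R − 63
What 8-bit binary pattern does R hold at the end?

01100100

Start: R = 89 = 01011001.
R = 89 − (-74) = 163; wraps to -93 = 10100011
R = -93 − 63 = -156; wraps to 100 = 01100100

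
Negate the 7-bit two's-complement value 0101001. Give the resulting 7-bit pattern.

1010111

Invert: 1010110. Add 1: 1010111.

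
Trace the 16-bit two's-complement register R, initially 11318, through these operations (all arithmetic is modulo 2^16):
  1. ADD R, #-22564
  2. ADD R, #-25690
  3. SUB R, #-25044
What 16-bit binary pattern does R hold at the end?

1101000110001100

Start: R = 11318 = 0010110000110110.
R = 11318 + (-22564) = -11246 = 1101010000010010
R = -11246 + (-25690) = -36936; wraps to 28600 = 0110111110111000
R = 28600 − (-25044) = 53644; wraps to -11892 = 1101000110001100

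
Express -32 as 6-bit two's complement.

100000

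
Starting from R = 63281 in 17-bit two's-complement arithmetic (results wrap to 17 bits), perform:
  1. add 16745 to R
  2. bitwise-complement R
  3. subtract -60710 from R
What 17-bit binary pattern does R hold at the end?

11011010010001011

Start: R = 63281 = 01111011100110001.
R = 63281 + 16745 = 80026; wraps to -51046 = 10011100010011010
R = NOT 10011100010011010 = 01100011101100101 = 51045
R = 51045 − (-60710) = 111755; wraps to -19317 = 11011010010001011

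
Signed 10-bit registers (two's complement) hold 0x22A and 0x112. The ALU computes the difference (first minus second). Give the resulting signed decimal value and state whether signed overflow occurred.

280; overflow

0x22A = 1000101010 = -470 (signed)
0x112 = 0100010010 = 274 (signed)
Subtract via negate-and-add: invert 0100010010 + 1 = 1011101110 (i.e. -274).
  1000101010
+ 1011101110
= 0100011000  (discard carry-out 1)
Result 0100011000: MSB = 0 → value 280.
Both addends (after negating the subtrahend) are negative but the stored result is non-negative: signed overflow. The true value -470 − 274 = -744 lies outside [-512, 511].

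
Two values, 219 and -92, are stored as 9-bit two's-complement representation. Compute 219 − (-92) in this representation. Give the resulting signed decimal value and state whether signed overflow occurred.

-201; overflow

219 → 011011011
-92 → 110100100
Subtract via negate-and-add: invert 110100100 + 1 = 001011100 (i.e. 92).
  011011011
+ 001011100
= 100110111
Result 100110111: MSB = 1 → 311 − 512 = -201.
Both addends (after negating the subtrahend) are non-negative but the stored result is negative: signed overflow. The true value 219 − (-92) = 311 lies outside [-256, 255].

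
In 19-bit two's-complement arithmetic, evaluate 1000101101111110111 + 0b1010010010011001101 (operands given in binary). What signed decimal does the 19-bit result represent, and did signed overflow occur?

1000101101111110111 = -238601 (signed)
0b1010010010011001101 → 1010010010011001101 = -187187 (signed)
  1000101101111110111
+ 1010010010011001101
= 0011000000011000100  (discard carry-out 1)
Result 0011000000011000100: MSB = 0 → value 98500.
Both addends are negative but the stored result is non-negative: signed overflow. The true value -238601 + (-187187) = -425788 lies outside [-262144, 262143].

98500; overflow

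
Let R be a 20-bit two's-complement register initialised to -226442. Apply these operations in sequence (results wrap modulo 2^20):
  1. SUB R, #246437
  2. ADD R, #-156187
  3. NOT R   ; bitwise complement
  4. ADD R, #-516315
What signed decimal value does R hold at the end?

Start: R = -226442 = 11001000101101110110.
R = -226442 − 246437 = -472879 = 10001100100011010001
R = -472879 + (-156187) = -629066; wraps to 419510 = 01100110011010110110
R = NOT 01100110011010110110 = 10011001100101001001 = -419511
R = -419511 + (-516315) = -935826; wraps to 112750 = 00011011100001101110

112750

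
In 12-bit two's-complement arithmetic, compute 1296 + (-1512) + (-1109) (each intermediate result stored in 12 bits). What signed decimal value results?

-1325

1296 + (-1512) = -216 (111100101000)
-216 + (-1109) = -1325 (101011010011)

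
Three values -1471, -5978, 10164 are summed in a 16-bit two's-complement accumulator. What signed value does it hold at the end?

-1471 + (-5978) = -7449 (1110001011100111)
-7449 + 10164 = 2715 (0000101010011011)

2715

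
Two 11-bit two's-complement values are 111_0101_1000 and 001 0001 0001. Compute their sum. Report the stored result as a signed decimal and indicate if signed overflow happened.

105; no overflow

111_0101_1000 → 11101011000 = -168 (signed)
001 0001 0001 → 00100010001 = 273 (signed)
  11101011000
+ 00100010001
= 00001101001  (discard carry-out 1)
Result 00001101001: MSB = 0 → value 105.
Addends have opposite signs, so signed overflow cannot occur.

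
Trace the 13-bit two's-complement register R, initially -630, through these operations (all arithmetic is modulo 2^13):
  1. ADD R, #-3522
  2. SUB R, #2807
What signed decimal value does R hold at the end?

Start: R = -630 = 1110110001010.
R = -630 + (-3522) = -4152; wraps to 4040 = 0111111001000
R = 4040 − 2807 = 1233 = 0010011010001

1233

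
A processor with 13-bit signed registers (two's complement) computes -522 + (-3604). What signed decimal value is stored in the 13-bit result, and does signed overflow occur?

4066; overflow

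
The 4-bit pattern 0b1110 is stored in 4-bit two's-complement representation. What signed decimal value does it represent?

MSB is 1, so the value is negative.
Invert: 0001. Add 1: 0010 = 2. So the value is −2.

-2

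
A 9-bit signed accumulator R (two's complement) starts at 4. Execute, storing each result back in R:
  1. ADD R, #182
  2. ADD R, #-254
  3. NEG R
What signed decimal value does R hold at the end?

Start: R = 4 = 000000100.
R = 4 + 182 = 186 = 010111010
R = 186 + (-254) = -68 = 110111100
R = −(-68) = 68 = 001000100

68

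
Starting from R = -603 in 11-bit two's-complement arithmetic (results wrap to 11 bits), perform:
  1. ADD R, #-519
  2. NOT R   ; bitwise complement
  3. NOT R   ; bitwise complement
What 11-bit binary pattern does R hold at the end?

Start: R = -603 = 10110100101.
R = -603 + (-519) = -1122; wraps to 926 = 01110011110
R = NOT 01110011110 = 10001100001 = -927
R = NOT 10001100001 = 01110011110 = 926

01110011110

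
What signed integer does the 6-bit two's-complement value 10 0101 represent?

MSB is 1, so the value is negative.
Unsigned reading: 37. Subtract 2^6 = 64: 37 − 64 = -27.

-27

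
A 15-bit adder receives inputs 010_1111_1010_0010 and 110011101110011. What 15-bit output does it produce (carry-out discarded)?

  010111110100010
+ 110011101110011
= 001011100010101  (discard carry-out 1)

001011100010101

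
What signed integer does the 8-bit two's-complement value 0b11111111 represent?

-1

MSB is 1, so the value is negative.
Unsigned reading: 255. Subtract 2^8 = 256: 255 − 256 = -1.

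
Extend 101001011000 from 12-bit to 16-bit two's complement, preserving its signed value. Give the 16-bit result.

1111101001011000

MSB of 101001011000 is 1; replicate it into the new high bits.
1111|101001011000 → 1111101001011000 (still -1448).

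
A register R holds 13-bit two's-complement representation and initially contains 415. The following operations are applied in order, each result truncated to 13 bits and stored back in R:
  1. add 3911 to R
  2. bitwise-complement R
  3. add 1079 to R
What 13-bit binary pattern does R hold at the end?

1001101010000

Start: R = 415 = 0000110011111.
R = 415 + 3911 = 4326; wraps to -3866 = 1000011100110
R = NOT 1000011100110 = 0111100011001 = 3865
R = 3865 + 1079 = 4944; wraps to -3248 = 1001101010000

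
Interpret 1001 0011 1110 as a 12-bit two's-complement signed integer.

MSB is 1, so the value is negative.
Unsigned reading: 2366. Subtract 2^12 = 4096: 2366 − 4096 = -1730.

-1730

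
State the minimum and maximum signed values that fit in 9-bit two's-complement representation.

min = -256, max = 255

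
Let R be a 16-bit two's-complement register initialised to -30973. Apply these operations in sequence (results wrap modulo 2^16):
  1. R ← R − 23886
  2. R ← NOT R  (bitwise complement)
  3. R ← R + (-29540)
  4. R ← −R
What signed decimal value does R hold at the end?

-25318

Start: R = -30973 = 1000011100000011.
R = -30973 − 23886 = -54859; wraps to 10677 = 0010100110110101
R = NOT 0010100110110101 = 1101011001001010 = -10678
R = -10678 + (-29540) = -40218; wraps to 25318 = 0110001011100110
R = −(25318) = -25318 = 1001110100011010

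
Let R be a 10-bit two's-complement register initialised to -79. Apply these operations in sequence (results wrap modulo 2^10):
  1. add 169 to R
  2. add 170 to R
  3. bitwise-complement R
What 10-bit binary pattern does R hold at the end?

Start: R = -79 = 1110110001.
R = -79 + 169 = 90 = 0001011010
R = 90 + 170 = 260 = 0100000100
R = NOT 0100000100 = 1011111011 = -261

1011111011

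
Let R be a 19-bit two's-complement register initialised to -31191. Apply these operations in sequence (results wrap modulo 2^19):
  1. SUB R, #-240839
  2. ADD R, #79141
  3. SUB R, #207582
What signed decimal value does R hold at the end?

81207

Start: R = -31191 = 1111000011000101001.
R = -31191 − (-240839) = 209648 = 0110011001011110000
R = 209648 + 79141 = 288789; wraps to -235499 = 1000110100000010101
R = -235499 − 207582 = -443081; wraps to 81207 = 0010011110100110111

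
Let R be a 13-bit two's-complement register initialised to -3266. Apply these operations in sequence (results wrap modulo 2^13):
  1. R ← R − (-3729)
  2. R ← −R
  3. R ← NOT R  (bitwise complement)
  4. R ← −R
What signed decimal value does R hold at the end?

-462

Start: R = -3266 = 1001100111110.
R = -3266 − (-3729) = 463 = 0000111001111
R = −(463) = -463 = 1111000110001
R = NOT 1111000110001 = 0000111001110 = 462
R = −(462) = -462 = 1111000110010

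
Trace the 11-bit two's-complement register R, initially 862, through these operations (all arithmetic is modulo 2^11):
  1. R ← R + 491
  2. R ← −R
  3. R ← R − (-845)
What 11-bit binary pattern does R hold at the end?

Start: R = 862 = 01101011110.
R = 862 + 491 = 1353; wraps to -695 = 10101001001
R = −(-695) = 695 = 01010110111
R = 695 − (-845) = 1540; wraps to -508 = 11000000100

11000000100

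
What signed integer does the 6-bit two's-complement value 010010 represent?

MSB is 0, so the value is non-negative: 010010 = 18.

18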